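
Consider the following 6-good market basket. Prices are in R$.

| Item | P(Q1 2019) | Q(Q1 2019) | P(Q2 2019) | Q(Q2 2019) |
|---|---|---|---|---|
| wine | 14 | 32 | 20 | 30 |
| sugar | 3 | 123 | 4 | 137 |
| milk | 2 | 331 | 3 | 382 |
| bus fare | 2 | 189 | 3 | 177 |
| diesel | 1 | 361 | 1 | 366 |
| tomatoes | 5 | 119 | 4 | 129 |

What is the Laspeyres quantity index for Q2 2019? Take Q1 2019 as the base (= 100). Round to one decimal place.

Laspeyres quantity index uses base-period prices as weights.
ΣP(Q1 2019)·Q(Q2 2019) = 14×30 + 3×137 + 2×382 + 2×177 + 1×366 + 5×129 = 420 + 411 + 764 + 354 + 366 + 645 = 2960
ΣP(Q1 2019)·Q(Q1 2019) = 14×32 + 3×123 + 2×331 + 2×189 + 1×361 + 5×119 = 448 + 369 + 662 + 378 + 361 + 595 = 2813
Index = 2960 / 2813 × 100 = 105.2257

105.2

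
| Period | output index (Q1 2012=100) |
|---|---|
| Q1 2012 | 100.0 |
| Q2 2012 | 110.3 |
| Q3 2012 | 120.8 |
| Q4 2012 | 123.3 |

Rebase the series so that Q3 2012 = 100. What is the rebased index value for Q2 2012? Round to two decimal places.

Rebased(Q2 2012) = 110.3 / 120.8 × 100 = 91.3079

91.31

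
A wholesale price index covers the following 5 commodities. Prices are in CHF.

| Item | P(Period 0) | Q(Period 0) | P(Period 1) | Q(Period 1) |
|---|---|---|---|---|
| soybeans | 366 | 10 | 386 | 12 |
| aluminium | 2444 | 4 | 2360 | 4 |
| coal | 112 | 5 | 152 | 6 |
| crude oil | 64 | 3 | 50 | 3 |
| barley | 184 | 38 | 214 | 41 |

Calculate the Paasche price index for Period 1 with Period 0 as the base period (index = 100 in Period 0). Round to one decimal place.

Paasche price index uses current-period quantities as weights.
ΣP(Period 1)·Q(Period 1) = 386×12 + 2360×4 + 152×6 + 50×3 + 214×41 = 4632 + 9440 + 912 + 150 + 8774 = 23908
ΣP(Period 0)·Q(Period 1) = 366×12 + 2444×4 + 112×6 + 64×3 + 184×41 = 4392 + 9776 + 672 + 192 + 7544 = 22576
Index = 23908 / 22576 × 100 = 105.9001

105.9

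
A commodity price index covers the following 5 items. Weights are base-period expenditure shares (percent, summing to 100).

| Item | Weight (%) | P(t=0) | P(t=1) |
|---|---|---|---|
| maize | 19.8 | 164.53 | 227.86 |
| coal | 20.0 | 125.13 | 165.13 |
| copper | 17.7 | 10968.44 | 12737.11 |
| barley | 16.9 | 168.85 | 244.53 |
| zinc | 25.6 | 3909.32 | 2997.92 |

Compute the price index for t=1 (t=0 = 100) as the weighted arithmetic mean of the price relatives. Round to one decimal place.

118.5

maize: 19.8 × (227.86/164.53) = 19.8 × 1.384915 = 27.4213
coal: 20.0 × (165.13/125.13) = 20.0 × 1.319668 = 26.3934
copper: 17.7 × (12737.11/10968.44) = 17.7 × 1.161251 = 20.5541
barley: 16.9 × (244.53/168.85) = 16.9 × 1.448208 = 24.4747
zinc: 25.6 × (2997.92/3909.32) = 25.6 × 0.766865 = 19.6317
Index = Σ wᵢ·(p₁ᵢ/p₀ᵢ) = 27.4213 + 26.3934 + 20.5541 + 24.4747 + 19.6317 = 118.4753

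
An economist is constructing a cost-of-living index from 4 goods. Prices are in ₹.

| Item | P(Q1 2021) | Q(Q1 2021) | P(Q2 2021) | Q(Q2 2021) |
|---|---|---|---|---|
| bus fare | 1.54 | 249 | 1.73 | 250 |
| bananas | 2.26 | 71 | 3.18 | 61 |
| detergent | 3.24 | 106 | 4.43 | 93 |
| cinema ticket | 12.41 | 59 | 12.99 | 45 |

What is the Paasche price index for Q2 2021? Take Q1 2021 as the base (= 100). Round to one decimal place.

Paasche price index uses current-period quantities as weights.
ΣP(Q2 2021)·Q(Q2 2021) = 1.73×250 + 3.18×61 + 4.43×93 + 12.99×45 = 432.5 + 193.98 + 411.99 + 584.55 = 1623.02
ΣP(Q1 2021)·Q(Q2 2021) = 1.54×250 + 2.26×61 + 3.24×93 + 12.41×45 = 385 + 137.86 + 301.32 + 558.45 = 1382.63
Index = 1623.02 / 1382.63 × 100 = 117.3864

117.4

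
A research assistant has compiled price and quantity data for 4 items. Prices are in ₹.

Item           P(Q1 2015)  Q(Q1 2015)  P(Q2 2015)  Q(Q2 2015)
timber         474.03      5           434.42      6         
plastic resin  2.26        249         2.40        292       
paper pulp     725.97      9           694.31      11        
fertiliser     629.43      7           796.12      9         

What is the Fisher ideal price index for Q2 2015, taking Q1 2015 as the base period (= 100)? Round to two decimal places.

Laspeyres component (base-period weights):
ΣP(Q2 2015)Q(Q1 2015) = 434.42×5 + 2.40×249 + 694.31×9 + 796.12×7 = 2172.1 + 597.6 + 6248.79 + 5572.84 = 14591.33
ΣP(Q1 2015)Q(Q1 2015) = 474.03×5 + 2.26×249 + 725.97×9 + 629.43×7 = 2370.15 + 562.74 + 6533.73 + 4406.01 = 13872.63
L = 14591.33 / 13872.63 × 100 = 105.1807
Paasche component (current-period weights):
ΣP(Q2 2015)Q(Q2 2015) = 434.42×6 + 2.40×292 + 694.31×11 + 796.12×9 = 2606.52 + 700.8 + 7637.41 + 7165.08 = 18109.81
ΣP(Q1 2015)Q(Q2 2015) = 474.03×6 + 2.26×292 + 725.97×11 + 629.43×9 = 2844.18 + 659.92 + 7985.67 + 5664.87 = 17154.64
P = 18109.81 / 17154.64 × 100 = 105.5680
Fisher = √(L × P) = √(105.1807 × 105.5680) = 105.3742

105.37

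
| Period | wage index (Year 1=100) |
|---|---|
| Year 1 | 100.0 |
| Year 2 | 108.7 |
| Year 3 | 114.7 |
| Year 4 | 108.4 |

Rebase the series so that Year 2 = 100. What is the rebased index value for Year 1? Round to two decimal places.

Rebased(Year 1) = 100.0 / 108.7 × 100 = 91.9963

92.00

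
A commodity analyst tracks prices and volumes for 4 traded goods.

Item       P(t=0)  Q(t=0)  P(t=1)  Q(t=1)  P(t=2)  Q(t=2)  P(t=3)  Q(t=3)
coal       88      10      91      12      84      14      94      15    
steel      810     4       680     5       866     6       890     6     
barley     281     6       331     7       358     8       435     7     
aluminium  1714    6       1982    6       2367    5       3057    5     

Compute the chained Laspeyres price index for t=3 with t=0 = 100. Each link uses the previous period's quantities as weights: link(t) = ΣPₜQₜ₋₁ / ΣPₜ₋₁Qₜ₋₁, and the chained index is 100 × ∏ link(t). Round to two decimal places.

154.76

Link t=0→t=1:
ΣP(t=1)Q(t=0) = 91×10 + 680×4 + 331×6 + 1982×6 = 910 + 2720 + 1986 + 11892 = 17508
ΣP(t=0)Q(t=0) = 88×10 + 810×4 + 281×6 + 1714×6 = 880 + 3240 + 1686 + 10284 = 16090
link = 17508/16090 = 1.088129
Link t=1→t=2:
ΣP(t=2)Q(t=1) = 84×12 + 866×5 + 358×7 + 2367×6 = 1008 + 4330 + 2506 + 14202 = 22046
ΣP(t=1)Q(t=1) = 91×12 + 680×5 + 331×7 + 1982×6 = 1092 + 3400 + 2317 + 11892 = 18701
link = 22046/18701 = 1.178867
Link t=2→t=3:
ΣP(t=3)Q(t=2) = 94×14 + 890×6 + 435×8 + 3057×5 = 1316 + 5340 + 3480 + 15285 = 25421
ΣP(t=2)Q(t=2) = 84×14 + 866×6 + 358×8 + 2367×5 = 1176 + 5196 + 2864 + 11835 = 21071
link = 25421/21071 = 1.206445
Chained index = 100 × 1.088129 × 1.178867 × 1.206445 = 154.7579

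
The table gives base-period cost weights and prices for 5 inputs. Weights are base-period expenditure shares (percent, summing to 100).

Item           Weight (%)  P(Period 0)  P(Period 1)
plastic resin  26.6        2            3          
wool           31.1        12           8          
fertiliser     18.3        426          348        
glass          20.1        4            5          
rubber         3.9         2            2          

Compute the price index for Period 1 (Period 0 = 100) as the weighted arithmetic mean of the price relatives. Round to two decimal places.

plastic resin: 26.6 × (3/2) = 26.6 × 1.500000 = 39.9000
wool: 31.1 × (8/12) = 31.1 × 0.666667 = 20.7333
fertiliser: 18.3 × (348/426) = 18.3 × 0.816901 = 14.9493
glass: 20.1 × (5/4) = 20.1 × 1.250000 = 25.1250
rubber: 3.9 × (2/2) = 3.9 × 1.000000 = 3.9000
Index = Σ wᵢ·(p₁ᵢ/p₀ᵢ) = 39.9000 + 20.7333 + 14.9493 + 25.1250 + 3.9000 = 104.6076

104.61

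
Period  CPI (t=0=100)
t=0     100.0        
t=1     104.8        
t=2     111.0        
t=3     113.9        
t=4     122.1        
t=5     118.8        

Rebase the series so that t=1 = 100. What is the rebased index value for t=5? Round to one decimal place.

Rebased(t=5) = 118.8 / 104.8 × 100 = 113.3588

113.4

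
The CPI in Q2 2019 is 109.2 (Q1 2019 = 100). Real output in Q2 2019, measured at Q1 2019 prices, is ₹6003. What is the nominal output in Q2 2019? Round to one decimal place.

Nominal = Real × (Index/100) = 6003 × (109.2/100)
        = 6003 × 1.092 = 6555.2760

6555.3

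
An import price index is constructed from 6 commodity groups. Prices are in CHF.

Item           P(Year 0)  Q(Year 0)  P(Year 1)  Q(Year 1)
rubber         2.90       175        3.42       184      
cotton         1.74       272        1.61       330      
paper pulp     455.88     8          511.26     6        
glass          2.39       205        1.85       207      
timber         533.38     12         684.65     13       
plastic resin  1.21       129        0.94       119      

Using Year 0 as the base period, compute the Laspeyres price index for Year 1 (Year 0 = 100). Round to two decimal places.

Laspeyres price index uses base-period quantities as weights.
ΣP(Year 1)·Q(Year 0) = 3.42×175 + 1.61×272 + 511.26×8 + 1.85×205 + 684.65×12 + 0.94×129 = 598.5 + 437.92 + 4090.08 + 379.25 + 8215.8 + 121.26 = 13842.81
ΣP(Year 0)·Q(Year 0) = 2.90×175 + 1.74×272 + 455.88×8 + 2.39×205 + 533.38×12 + 1.21×129 = 507.5 + 473.28 + 3647.04 + 489.95 + 6400.56 + 156.09 = 11674.42
Index = 13842.81 / 11674.42 × 100 = 118.5739

118.57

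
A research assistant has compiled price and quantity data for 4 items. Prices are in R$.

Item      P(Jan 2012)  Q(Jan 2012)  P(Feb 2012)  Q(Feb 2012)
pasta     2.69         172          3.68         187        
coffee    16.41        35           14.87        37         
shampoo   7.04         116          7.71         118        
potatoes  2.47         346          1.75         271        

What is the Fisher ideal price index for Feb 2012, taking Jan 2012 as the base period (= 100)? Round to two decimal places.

Laspeyres component (base-period weights):
ΣP(Feb 2012)Q(Jan 2012) = 3.68×172 + 14.87×35 + 7.71×116 + 1.75×346 = 632.96 + 520.45 + 894.36 + 605.5 = 2653.27
ΣP(Jan 2012)Q(Jan 2012) = 2.69×172 + 16.41×35 + 7.04×116 + 2.47×346 = 462.68 + 574.35 + 816.64 + 854.62 = 2708.29
L = 2653.27 / 2708.29 × 100 = 97.9685
Paasche component (current-period weights):
ΣP(Feb 2012)Q(Feb 2012) = 3.68×187 + 14.87×37 + 7.71×118 + 1.75×271 = 688.16 + 550.19 + 909.78 + 474.25 = 2622.38
ΣP(Jan 2012)Q(Feb 2012) = 2.69×187 + 16.41×37 + 7.04×118 + 2.47×271 = 503.03 + 607.17 + 830.72 + 669.37 = 2610.29
P = 2622.38 / 2610.29 × 100 = 100.4632
Fisher = √(L × P) = √(97.9685 × 100.4632) = 99.2080

99.21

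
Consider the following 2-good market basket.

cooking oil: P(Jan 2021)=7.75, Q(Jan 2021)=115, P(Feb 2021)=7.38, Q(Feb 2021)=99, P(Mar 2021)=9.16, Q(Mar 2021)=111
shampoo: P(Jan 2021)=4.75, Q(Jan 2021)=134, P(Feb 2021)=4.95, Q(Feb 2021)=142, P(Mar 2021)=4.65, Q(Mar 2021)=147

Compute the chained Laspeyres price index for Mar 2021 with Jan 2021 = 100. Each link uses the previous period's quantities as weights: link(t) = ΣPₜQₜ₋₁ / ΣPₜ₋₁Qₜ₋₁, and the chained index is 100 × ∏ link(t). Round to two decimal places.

Link Jan 2021→Feb 2021:
ΣP(Feb 2021)Q(Jan 2021) = 7.38×115 + 4.95×134 = 848.7 + 663.3 = 1512
ΣP(Jan 2021)Q(Jan 2021) = 7.75×115 + 4.75×134 = 891.25 + 636.5 = 1527.75
link = 1512/1527.75 = 0.989691
Link Feb 2021→Mar 2021:
ΣP(Mar 2021)Q(Feb 2021) = 9.16×99 + 4.65×142 = 906.84 + 660.3 = 1567.14
ΣP(Feb 2021)Q(Feb 2021) = 7.38×99 + 4.95×142 = 730.62 + 702.9 = 1433.52
link = 1567.14/1433.52 = 1.093211
Chained index = 100 × 0.989691 × 1.093211 = 108.1941

108.19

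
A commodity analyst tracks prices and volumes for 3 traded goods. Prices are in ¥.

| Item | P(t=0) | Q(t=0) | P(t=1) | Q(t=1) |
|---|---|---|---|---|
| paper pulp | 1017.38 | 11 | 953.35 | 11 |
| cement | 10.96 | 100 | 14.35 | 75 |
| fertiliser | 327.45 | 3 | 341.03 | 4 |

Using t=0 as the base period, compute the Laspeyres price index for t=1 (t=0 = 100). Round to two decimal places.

Laspeyres price index uses base-period quantities as weights.
ΣP(t=1)·Q(t=0) = 953.35×11 + 14.35×100 + 341.03×3 = 10486.85 + 1435 + 1023.09 = 12944.94
ΣP(t=0)·Q(t=0) = 1017.38×11 + 10.96×100 + 327.45×3 = 11191.18 + 1096 + 982.35 = 13269.53
Index = 12944.94 / 13269.53 × 100 = 97.5539

97.55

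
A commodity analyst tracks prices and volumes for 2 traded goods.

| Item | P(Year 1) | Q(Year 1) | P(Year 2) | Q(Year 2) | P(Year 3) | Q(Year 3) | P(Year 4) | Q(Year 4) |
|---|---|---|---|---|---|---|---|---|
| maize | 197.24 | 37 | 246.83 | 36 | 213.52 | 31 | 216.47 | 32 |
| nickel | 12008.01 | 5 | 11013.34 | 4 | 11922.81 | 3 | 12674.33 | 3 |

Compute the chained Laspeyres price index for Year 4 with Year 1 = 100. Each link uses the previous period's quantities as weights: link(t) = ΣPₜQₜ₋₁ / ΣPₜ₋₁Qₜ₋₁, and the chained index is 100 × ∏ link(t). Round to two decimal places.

Link Year 1→Year 2:
ΣP(Year 2)Q(Year 1) = 246.83×37 + 11013.34×5 = 9132.71 + 55066.7 = 64199.41
ΣP(Year 1)Q(Year 1) = 197.24×37 + 12008.01×5 = 7297.88 + 60040.05 = 67337.93
link = 64199.41/67337.93 = 0.953391
Link Year 2→Year 3:
ΣP(Year 3)Q(Year 2) = 213.52×36 + 11922.81×4 = 7686.72 + 47691.24 = 55377.96
ΣP(Year 2)Q(Year 2) = 246.83×36 + 11013.34×4 = 8885.88 + 44053.36 = 52939.24
link = 55377.96/52939.24 = 1.046066
Link Year 3→Year 4:
ΣP(Year 4)Q(Year 3) = 216.47×31 + 12674.33×3 = 6710.57 + 38022.99 = 44733.56
ΣP(Year 3)Q(Year 3) = 213.52×31 + 11922.81×3 = 6619.12 + 35768.43 = 42387.55
link = 44733.56/42387.55 = 1.055347
Chained index = 100 × 0.953391 × 1.046066 × 1.055347 = 105.2509

105.25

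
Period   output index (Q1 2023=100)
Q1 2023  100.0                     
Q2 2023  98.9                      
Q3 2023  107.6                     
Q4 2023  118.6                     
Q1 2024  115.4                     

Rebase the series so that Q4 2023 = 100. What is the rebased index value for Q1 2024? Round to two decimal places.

97.30

Rebased(Q1 2024) = 115.4 / 118.6 × 100 = 97.3019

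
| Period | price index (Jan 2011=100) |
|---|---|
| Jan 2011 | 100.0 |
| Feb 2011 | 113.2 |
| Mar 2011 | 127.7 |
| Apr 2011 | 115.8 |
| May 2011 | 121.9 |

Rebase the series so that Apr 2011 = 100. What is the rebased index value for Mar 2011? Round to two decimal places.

110.28

Rebased(Mar 2011) = 127.7 / 115.8 × 100 = 110.2763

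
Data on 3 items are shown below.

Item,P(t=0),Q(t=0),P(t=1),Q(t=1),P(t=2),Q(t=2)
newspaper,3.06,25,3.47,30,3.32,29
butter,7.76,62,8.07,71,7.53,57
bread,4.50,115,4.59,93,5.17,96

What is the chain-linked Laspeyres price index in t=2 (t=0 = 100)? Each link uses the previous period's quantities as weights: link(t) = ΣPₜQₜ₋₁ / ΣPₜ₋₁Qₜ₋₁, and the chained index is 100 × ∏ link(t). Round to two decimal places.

104.75

Link t=0→t=1:
ΣP(t=1)Q(t=0) = 3.47×25 + 8.07×62 + 4.59×115 = 86.75 + 500.34 + 527.85 = 1114.94
ΣP(t=0)Q(t=0) = 3.06×25 + 7.76×62 + 4.50×115 = 76.5 + 481.12 + 517.5 = 1075.12
link = 1114.94/1075.12 = 1.037038
Link t=1→t=2:
ΣP(t=2)Q(t=1) = 3.32×30 + 7.53×71 + 5.17×93 = 99.6 + 534.63 + 480.81 = 1115.04
ΣP(t=1)Q(t=1) = 3.47×30 + 8.07×71 + 4.59×93 = 104.1 + 572.97 + 426.87 = 1103.94
link = 1115.04/1103.94 = 1.010055
Chained index = 100 × 1.037038 × 1.010055 = 104.7465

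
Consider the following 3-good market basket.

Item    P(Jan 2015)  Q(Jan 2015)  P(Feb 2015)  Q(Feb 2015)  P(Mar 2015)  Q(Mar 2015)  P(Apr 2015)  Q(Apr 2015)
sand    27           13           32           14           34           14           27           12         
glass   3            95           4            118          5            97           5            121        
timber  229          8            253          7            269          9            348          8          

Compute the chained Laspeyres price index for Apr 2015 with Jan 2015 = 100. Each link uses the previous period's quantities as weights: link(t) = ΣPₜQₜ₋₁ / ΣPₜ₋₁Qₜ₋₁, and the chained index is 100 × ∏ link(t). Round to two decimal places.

Link Jan 2015→Feb 2015:
ΣP(Feb 2015)Q(Jan 2015) = 32×13 + 4×95 + 253×8 = 416 + 380 + 2024 = 2820
ΣP(Jan 2015)Q(Jan 2015) = 27×13 + 3×95 + 229×8 = 351 + 285 + 1832 = 2468
link = 2820/2468 = 1.142626
Link Feb 2015→Mar 2015:
ΣP(Mar 2015)Q(Feb 2015) = 34×14 + 5×118 + 269×7 = 476 + 590 + 1883 = 2949
ΣP(Feb 2015)Q(Feb 2015) = 32×14 + 4×118 + 253×7 = 448 + 472 + 1771 = 2691
link = 2949/2691 = 1.095875
Link Mar 2015→Apr 2015:
ΣP(Apr 2015)Q(Mar 2015) = 27×14 + 5×97 + 348×9 = 378 + 485 + 3132 = 3995
ΣP(Mar 2015)Q(Mar 2015) = 34×14 + 5×97 + 269×9 = 476 + 485 + 2421 = 3382
link = 3995/3382 = 1.181254
Chained index = 100 × 1.142626 × 1.095875 × 1.181254 = 147.9136

147.91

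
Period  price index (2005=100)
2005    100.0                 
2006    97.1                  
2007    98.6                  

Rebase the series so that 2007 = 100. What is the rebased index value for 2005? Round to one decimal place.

Rebased(2005) = 100.0 / 98.6 × 100 = 101.4199

101.4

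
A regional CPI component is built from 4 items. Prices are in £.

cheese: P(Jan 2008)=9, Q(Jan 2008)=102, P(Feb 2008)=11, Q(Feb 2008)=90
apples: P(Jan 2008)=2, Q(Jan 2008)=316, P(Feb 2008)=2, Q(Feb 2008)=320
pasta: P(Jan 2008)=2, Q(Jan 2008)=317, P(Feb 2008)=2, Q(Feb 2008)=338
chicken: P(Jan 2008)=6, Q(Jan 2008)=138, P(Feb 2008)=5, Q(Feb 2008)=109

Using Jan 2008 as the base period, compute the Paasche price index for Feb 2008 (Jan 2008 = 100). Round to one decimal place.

102.6

Paasche price index uses current-period quantities as weights.
ΣP(Feb 2008)·Q(Feb 2008) = 11×90 + 2×320 + 2×338 + 5×109 = 990 + 640 + 676 + 545 = 2851
ΣP(Jan 2008)·Q(Feb 2008) = 9×90 + 2×320 + 2×338 + 6×109 = 810 + 640 + 676 + 654 = 2780
Index = 2851 / 2780 × 100 = 102.5540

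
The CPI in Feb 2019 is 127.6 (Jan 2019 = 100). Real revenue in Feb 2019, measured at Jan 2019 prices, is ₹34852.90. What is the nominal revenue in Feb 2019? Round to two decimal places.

Nominal = Real × (Index/100) = 34852.90 × (127.6/100)
        = 34852.90 × 1.276 = 44472.3004

44472.30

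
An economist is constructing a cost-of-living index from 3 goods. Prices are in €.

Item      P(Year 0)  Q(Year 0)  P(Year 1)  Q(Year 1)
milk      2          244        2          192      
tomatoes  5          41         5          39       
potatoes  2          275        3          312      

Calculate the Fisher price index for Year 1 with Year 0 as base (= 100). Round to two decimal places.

124.01

Laspeyres component (base-period weights):
ΣP(Year 1)Q(Year 0) = 2×244 + 5×41 + 3×275 = 488 + 205 + 825 = 1518
ΣP(Year 0)Q(Year 0) = 2×244 + 5×41 + 2×275 = 488 + 205 + 550 = 1243
L = 1518 / 1243 × 100 = 122.1239
Paasche component (current-period weights):
ΣP(Year 1)Q(Year 1) = 2×192 + 5×39 + 3×312 = 384 + 195 + 936 = 1515
ΣP(Year 0)Q(Year 1) = 2×192 + 5×39 + 2×312 = 384 + 195 + 624 = 1203
P = 1515 / 1203 × 100 = 125.9352
Fisher = √(L × P) = √(122.1239 × 125.9352) = 124.0149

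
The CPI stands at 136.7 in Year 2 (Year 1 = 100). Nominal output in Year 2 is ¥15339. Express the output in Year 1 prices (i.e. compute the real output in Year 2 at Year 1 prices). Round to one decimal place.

Real = Nominal ÷ (Index/100) = 15339 ÷ (136.7/100)
     = 15339 ÷ 1.367 = 11220.9217

11220.9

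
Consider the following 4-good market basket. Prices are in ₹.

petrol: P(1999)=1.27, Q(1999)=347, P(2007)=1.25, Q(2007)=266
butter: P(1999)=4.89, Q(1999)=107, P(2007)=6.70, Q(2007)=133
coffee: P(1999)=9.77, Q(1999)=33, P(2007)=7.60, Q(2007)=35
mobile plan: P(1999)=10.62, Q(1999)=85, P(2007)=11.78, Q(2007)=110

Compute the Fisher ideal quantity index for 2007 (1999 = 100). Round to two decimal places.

115.02

Laspeyres component (base-period weights):
ΣP(1999)Q(2007) = 1.27×266 + 4.89×133 + 9.77×35 + 10.62×110 = 337.82 + 650.37 + 341.95 + 1168.2 = 2498.34
ΣP(1999)Q(1999) = 1.27×347 + 4.89×107 + 9.77×33 + 10.62×85 = 440.69 + 523.23 + 322.41 + 902.7 = 2189.03
L = 2498.34 / 2189.03 × 100 = 114.1300
Paasche component (current-period weights):
ΣP(2007)Q(2007) = 1.25×266 + 6.70×133 + 7.60×35 + 11.78×110 = 332.5 + 891.1 + 266 + 1295.8 = 2785.4
ΣP(2007)Q(1999) = 1.25×347 + 6.70×107 + 7.60×33 + 11.78×85 = 433.75 + 716.9 + 250.8 + 1001.3 = 2402.75
P = 2785.4 / 2402.75 × 100 = 115.9255
Fisher = √(L × P) = √(114.1300 × 115.9255) = 115.0242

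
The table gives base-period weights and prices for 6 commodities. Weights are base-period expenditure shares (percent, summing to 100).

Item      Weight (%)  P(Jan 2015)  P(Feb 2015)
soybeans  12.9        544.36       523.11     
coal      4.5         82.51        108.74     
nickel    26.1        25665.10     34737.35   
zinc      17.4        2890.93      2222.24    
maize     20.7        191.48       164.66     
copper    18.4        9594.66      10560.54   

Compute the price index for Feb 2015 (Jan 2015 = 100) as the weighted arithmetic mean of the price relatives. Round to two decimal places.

105.08

soybeans: 12.9 × (523.11/544.36) = 12.9 × 0.960963 = 12.3964
coal: 4.5 × (108.74/82.51) = 4.5 × 1.317901 = 5.9306
nickel: 26.1 × (34737.35/25665.10) = 26.1 × 1.353486 = 35.3260
zinc: 17.4 × (2222.24/2890.93) = 17.4 × 0.768694 = 13.3753
maize: 20.7 × (164.66/191.48) = 20.7 × 0.859933 = 17.8006
copper: 18.4 × (10560.54/9594.66) = 18.4 × 1.100668 = 20.2523
Index = Σ wᵢ·(p₁ᵢ/p₀ᵢ) = 12.3964 + 5.9306 + 35.3260 + 13.3753 + 17.8006 + 20.2523 = 105.0812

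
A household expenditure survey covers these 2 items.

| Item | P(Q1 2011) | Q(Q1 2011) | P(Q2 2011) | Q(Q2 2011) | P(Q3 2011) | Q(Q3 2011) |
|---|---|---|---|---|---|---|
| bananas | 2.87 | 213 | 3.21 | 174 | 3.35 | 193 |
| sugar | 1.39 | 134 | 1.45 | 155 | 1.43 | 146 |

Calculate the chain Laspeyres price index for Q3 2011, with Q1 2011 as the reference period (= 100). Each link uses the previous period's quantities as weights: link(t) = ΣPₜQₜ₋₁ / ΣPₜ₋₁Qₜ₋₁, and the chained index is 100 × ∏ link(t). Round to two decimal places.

113.08

Link Q1 2011→Q2 2011:
ΣP(Q2 2011)Q(Q1 2011) = 3.21×213 + 1.45×134 = 683.73 + 194.3 = 878.03
ΣP(Q1 2011)Q(Q1 2011) = 2.87×213 + 1.39×134 = 611.31 + 186.26 = 797.57
link = 878.03/797.57 = 1.100881
Link Q2 2011→Q3 2011:
ΣP(Q3 2011)Q(Q2 2011) = 3.35×174 + 1.43×155 = 582.9 + 221.65 = 804.55
ΣP(Q2 2011)Q(Q2 2011) = 3.21×174 + 1.45×155 = 558.54 + 224.75 = 783.29
link = 804.55/783.29 = 1.027142
Chained index = 100 × 1.100881 × 1.027142 = 113.0761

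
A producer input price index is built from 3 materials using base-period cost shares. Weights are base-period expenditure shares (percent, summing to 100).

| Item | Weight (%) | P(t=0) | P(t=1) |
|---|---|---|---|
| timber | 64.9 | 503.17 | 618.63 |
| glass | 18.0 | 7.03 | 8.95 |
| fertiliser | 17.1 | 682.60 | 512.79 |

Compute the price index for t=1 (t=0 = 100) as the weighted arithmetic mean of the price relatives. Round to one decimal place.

timber: 64.9 × (618.63/503.17) = 64.9 × 1.229465 = 79.7923
glass: 18.0 × (8.95/7.03) = 18.0 × 1.273115 = 22.9161
fertiliser: 17.1 × (512.79/682.60) = 17.1 × 0.751231 = 12.8460
Index = Σ wᵢ·(p₁ᵢ/p₀ᵢ) = 79.7923 + 22.9161 + 12.8460 = 115.5544

115.6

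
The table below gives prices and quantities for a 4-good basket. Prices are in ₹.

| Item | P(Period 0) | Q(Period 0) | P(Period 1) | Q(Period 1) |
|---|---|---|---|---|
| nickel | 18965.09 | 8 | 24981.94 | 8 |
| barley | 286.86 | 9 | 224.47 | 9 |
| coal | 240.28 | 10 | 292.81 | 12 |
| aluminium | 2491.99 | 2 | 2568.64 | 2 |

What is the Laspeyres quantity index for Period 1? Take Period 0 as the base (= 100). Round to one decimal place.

100.3

Laspeyres quantity index uses base-period prices as weights.
ΣP(Period 0)·Q(Period 1) = 18965.09×8 + 286.86×9 + 240.28×12 + 2491.99×2 = 151720.72 + 2581.74 + 2883.36 + 4983.98 = 162169.8
ΣP(Period 0)·Q(Period 0) = 18965.09×8 + 286.86×9 + 240.28×10 + 2491.99×2 = 151720.72 + 2581.74 + 2402.8 + 4983.98 = 161689.24
Index = 162169.8 / 161689.24 × 100 = 100.2972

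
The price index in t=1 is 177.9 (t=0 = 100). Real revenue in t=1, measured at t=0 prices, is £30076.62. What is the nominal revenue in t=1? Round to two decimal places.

Nominal = Real × (Index/100) = 30076.62 × (177.9/100)
        = 30076.62 × 1.779 = 53506.3070

53506.31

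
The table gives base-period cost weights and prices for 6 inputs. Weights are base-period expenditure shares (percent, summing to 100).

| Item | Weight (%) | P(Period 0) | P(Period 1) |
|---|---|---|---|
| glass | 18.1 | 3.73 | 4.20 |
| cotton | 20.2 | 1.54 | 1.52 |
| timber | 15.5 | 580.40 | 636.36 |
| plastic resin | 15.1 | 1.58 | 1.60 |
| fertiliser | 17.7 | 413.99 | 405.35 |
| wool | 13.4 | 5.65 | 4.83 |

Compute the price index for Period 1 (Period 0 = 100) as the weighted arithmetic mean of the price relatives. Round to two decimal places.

glass: 18.1 × (4.20/3.73) = 18.1 × 1.126005 = 20.3807
cotton: 20.2 × (1.52/1.54) = 20.2 × 0.987013 = 19.9377
timber: 15.5 × (636.36/580.40) = 15.5 × 1.096416 = 16.9945
plastic resin: 15.1 × (1.60/1.58) = 15.1 × 1.012658 = 15.2911
fertiliser: 17.7 × (405.35/413.99) = 17.7 × 0.979130 = 17.3306
wool: 13.4 × (4.83/5.65) = 13.4 × 0.854867 = 11.4552
Index = Σ wᵢ·(p₁ᵢ/p₀ᵢ) = 20.3807 + 19.9377 + 16.9945 + 15.2911 + 17.3306 + 11.4552 = 101.3898

101.39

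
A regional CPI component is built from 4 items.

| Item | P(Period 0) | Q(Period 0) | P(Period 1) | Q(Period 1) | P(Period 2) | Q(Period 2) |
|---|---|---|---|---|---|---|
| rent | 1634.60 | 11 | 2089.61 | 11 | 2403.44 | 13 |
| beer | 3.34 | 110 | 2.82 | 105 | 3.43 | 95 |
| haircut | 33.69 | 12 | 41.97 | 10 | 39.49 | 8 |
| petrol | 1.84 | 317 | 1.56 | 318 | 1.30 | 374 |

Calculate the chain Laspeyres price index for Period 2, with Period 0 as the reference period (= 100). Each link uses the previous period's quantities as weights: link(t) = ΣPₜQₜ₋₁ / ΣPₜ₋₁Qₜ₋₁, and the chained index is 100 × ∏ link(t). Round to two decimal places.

Link Period 0→Period 1:
ΣP(Period 1)Q(Period 0) = 2089.61×11 + 2.82×110 + 41.97×12 + 1.56×317 = 22985.71 + 310.2 + 503.64 + 494.52 = 24294.07
ΣP(Period 0)Q(Period 0) = 1634.60×11 + 3.34×110 + 33.69×12 + 1.84×317 = 17980.6 + 367.4 + 404.28 + 583.28 = 19335.56
link = 24294.07/19335.56 = 1.256445
Link Period 1→Period 2:
ΣP(Period 2)Q(Period 1) = 2403.44×11 + 3.43×105 + 39.49×10 + 1.30×318 = 26437.84 + 360.15 + 394.9 + 413.4 = 27606.29
ΣP(Period 1)Q(Period 1) = 2089.61×11 + 2.82×105 + 41.97×10 + 1.56×318 = 22985.71 + 296.1 + 419.7 + 496.08 = 24197.59
link = 27606.29/24197.59 = 1.140869
Chained index = 100 × 1.256445 × 1.140869 = 143.3440

143.34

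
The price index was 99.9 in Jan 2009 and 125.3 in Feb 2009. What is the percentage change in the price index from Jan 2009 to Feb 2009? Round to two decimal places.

Change = (125.3 − 99.9) / 99.9 × 100
       = 25.4 / 99.9 × 100 = 25.4254%

25.43%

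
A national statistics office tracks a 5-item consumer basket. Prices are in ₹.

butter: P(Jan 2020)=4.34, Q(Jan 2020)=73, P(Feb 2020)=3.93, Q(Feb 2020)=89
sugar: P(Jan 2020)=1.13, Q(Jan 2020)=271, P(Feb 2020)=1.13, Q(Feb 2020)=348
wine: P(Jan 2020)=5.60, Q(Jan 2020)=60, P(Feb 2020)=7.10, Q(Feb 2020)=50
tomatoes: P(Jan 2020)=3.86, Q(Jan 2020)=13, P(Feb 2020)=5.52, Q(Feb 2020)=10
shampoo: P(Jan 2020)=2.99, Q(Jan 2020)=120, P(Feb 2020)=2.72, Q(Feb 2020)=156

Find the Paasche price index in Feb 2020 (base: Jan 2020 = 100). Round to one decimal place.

100.8

Paasche price index uses current-period quantities as weights.
ΣP(Feb 2020)·Q(Feb 2020) = 3.93×89 + 1.13×348 + 7.10×50 + 5.52×10 + 2.72×156 = 349.77 + 393.24 + 355 + 55.2 + 424.32 = 1577.53
ΣP(Jan 2020)·Q(Feb 2020) = 4.34×89 + 1.13×348 + 5.60×50 + 3.86×10 + 2.99×156 = 386.26 + 393.24 + 280 + 38.6 + 466.44 = 1564.54
Index = 1577.53 / 1564.54 × 100 = 100.8303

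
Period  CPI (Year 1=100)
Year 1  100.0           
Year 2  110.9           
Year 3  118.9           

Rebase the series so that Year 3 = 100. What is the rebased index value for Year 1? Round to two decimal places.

84.10

Rebased(Year 1) = 100.0 / 118.9 × 100 = 84.1043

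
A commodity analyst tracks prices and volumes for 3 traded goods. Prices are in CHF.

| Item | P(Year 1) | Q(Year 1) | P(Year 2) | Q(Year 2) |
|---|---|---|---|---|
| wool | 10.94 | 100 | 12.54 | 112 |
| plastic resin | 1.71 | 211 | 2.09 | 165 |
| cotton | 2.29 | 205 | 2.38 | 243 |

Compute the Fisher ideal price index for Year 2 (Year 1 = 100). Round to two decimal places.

Laspeyres component (base-period weights):
ΣP(Year 2)Q(Year 1) = 12.54×100 + 2.09×211 + 2.38×205 = 1254 + 440.99 + 487.9 = 2182.89
ΣP(Year 1)Q(Year 1) = 10.94×100 + 1.71×211 + 2.29×205 = 1094 + 360.81 + 469.45 = 1924.26
L = 2182.89 / 1924.26 × 100 = 113.4405
Paasche component (current-period weights):
ΣP(Year 2)Q(Year 2) = 12.54×112 + 2.09×165 + 2.38×243 = 1404.48 + 344.85 + 578.34 = 2327.67
ΣP(Year 1)Q(Year 2) = 10.94×112 + 1.71×165 + 2.29×243 = 1225.28 + 282.15 + 556.47 = 2063.9
P = 2327.67 / 2063.9 × 100 = 112.7802
Fisher = √(L × P) = √(113.4405 × 112.7802) = 113.1099

113.11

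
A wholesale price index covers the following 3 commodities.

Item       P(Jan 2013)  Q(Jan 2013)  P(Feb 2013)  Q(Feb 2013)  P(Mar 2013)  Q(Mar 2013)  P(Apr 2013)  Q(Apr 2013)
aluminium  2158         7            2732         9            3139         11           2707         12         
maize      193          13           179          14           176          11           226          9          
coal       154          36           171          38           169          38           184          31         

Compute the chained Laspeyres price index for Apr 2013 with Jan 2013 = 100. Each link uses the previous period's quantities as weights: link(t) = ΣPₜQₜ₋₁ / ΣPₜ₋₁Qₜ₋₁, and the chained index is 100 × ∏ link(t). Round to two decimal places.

Link Jan 2013→Feb 2013:
ΣP(Feb 2013)Q(Jan 2013) = 2732×7 + 179×13 + 171×36 = 19124 + 2327 + 6156 = 27607
ΣP(Jan 2013)Q(Jan 2013) = 2158×7 + 193×13 + 154×36 = 15106 + 2509 + 5544 = 23159
link = 27607/23159 = 1.192064
Link Feb 2013→Mar 2013:
ΣP(Mar 2013)Q(Feb 2013) = 3139×9 + 176×14 + 169×38 = 28251 + 2464 + 6422 = 37137
ΣP(Feb 2013)Q(Feb 2013) = 2732×9 + 179×14 + 171×38 = 24588 + 2506 + 6498 = 33592
link = 37137/33592 = 1.105531
Link Mar 2013→Apr 2013:
ΣP(Apr 2013)Q(Mar 2013) = 2707×11 + 226×11 + 184×38 = 29777 + 2486 + 6992 = 39255
ΣP(Mar 2013)Q(Mar 2013) = 3139×11 + 176×11 + 169×38 = 34529 + 1936 + 6422 = 42887
link = 39255/42887 = 0.915312
Chained index = 100 × 1.192064 × 1.105531 × 0.915312 = 120.6257

120.63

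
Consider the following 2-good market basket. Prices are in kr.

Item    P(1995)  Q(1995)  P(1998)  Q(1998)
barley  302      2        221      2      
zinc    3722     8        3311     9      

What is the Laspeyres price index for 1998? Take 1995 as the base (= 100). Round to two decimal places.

Laspeyres price index uses base-period quantities as weights.
ΣP(1998)·Q(1995) = 221×2 + 3311×8 = 442 + 26488 = 26930
ΣP(1995)·Q(1995) = 302×2 + 3722×8 = 604 + 29776 = 30380
Index = 26930 / 30380 × 100 = 88.6438

88.64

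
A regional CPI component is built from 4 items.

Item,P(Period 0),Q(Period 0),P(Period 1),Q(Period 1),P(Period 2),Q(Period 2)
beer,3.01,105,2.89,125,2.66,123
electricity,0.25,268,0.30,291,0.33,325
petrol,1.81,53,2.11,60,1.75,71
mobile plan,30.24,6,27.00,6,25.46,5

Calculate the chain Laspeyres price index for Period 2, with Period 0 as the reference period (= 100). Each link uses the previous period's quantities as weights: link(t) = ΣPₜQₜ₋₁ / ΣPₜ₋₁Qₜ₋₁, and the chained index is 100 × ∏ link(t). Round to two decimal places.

92.71

Link Period 0→Period 1:
ΣP(Period 1)Q(Period 0) = 2.89×105 + 0.30×268 + 2.11×53 + 27.00×6 = 303.45 + 80.4 + 111.83 + 162 = 657.68
ΣP(Period 0)Q(Period 0) = 3.01×105 + 0.25×268 + 1.81×53 + 30.24×6 = 316.05 + 67 + 95.93 + 181.44 = 660.42
link = 657.68/660.42 = 0.995851
Link Period 1→Period 2:
ΣP(Period 2)Q(Period 1) = 2.66×125 + 0.33×291 + 1.75×60 + 25.46×6 = 332.5 + 96.03 + 105 + 152.76 = 686.29
ΣP(Period 1)Q(Period 1) = 2.89×125 + 0.30×291 + 2.11×60 + 27.00×6 = 361.25 + 87.3 + 126.6 + 162 = 737.15
link = 686.29/737.15 = 0.931005
Chained index = 100 × 0.995851 × 0.931005 = 92.7142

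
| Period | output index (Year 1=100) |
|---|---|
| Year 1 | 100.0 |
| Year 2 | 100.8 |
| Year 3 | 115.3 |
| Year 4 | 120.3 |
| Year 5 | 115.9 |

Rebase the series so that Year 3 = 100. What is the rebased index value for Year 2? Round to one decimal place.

87.4

Rebased(Year 2) = 100.8 / 115.3 × 100 = 87.4241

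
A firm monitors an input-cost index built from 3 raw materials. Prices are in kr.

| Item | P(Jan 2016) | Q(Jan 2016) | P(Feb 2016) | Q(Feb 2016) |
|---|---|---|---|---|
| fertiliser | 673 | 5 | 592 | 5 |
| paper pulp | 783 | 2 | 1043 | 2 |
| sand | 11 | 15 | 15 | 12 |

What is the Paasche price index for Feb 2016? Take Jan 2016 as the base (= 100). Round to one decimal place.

Paasche price index uses current-period quantities as weights.
ΣP(Feb 2016)·Q(Feb 2016) = 592×5 + 1043×2 + 15×12 = 2960 + 2086 + 180 = 5226
ΣP(Jan 2016)·Q(Feb 2016) = 673×5 + 783×2 + 11×12 = 3365 + 1566 + 132 = 5063
Index = 5226 / 5063 × 100 = 103.2194

103.2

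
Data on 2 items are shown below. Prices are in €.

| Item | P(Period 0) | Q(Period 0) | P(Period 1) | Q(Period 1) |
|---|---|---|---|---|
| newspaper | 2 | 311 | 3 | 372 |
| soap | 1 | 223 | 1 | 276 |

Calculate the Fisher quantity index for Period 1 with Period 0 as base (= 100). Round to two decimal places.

Laspeyres component (base-period weights):
ΣP(Period 0)Q(Period 1) = 2×372 + 1×276 = 744 + 276 = 1020
ΣP(Period 0)Q(Period 0) = 2×311 + 1×223 = 622 + 223 = 845
L = 1020 / 845 × 100 = 120.7101
Paasche component (current-period weights):
ΣP(Period 1)Q(Period 1) = 3×372 + 1×276 = 1116 + 276 = 1392
ΣP(Period 1)Q(Period 0) = 3×311 + 1×223 = 933 + 223 = 1156
P = 1392 / 1156 × 100 = 120.4152
Fisher = √(L × P) = √(120.7101 × 120.4152) = 120.5626

120.56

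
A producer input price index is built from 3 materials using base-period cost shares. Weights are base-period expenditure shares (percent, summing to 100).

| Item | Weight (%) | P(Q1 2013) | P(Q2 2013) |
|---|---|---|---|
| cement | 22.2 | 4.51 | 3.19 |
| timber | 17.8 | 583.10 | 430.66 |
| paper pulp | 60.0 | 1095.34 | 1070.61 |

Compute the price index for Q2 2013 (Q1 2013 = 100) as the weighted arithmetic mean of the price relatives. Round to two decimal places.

87.49

cement: 22.2 × (3.19/4.51) = 22.2 × 0.707317 = 15.7024
timber: 17.8 × (430.66/583.10) = 17.8 × 0.738570 = 13.1465
paper pulp: 60.0 × (1070.61/1095.34) = 60.0 × 0.977423 = 58.6454
Index = Σ wᵢ·(p₁ᵢ/p₀ᵢ) = 15.7024 + 13.1465 + 58.6454 = 87.4943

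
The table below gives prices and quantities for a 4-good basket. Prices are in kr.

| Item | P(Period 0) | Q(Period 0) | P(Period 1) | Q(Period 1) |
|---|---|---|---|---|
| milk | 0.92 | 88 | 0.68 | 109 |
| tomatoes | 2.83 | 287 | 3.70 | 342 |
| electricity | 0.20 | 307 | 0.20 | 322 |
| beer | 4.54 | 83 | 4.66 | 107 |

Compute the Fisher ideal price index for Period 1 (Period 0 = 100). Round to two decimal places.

117.74

Laspeyres component (base-period weights):
ΣP(Period 1)Q(Period 0) = 0.68×88 + 3.70×287 + 0.20×307 + 4.66×83 = 59.84 + 1061.9 + 61.4 + 386.78 = 1569.92
ΣP(Period 0)Q(Period 0) = 0.92×88 + 2.83×287 + 0.20×307 + 4.54×83 = 80.96 + 812.21 + 61.4 + 376.82 = 1331.39
L = 1569.92 / 1331.39 × 100 = 117.9159
Paasche component (current-period weights):
ΣP(Period 1)Q(Period 1) = 0.68×109 + 3.70×342 + 0.20×322 + 4.66×107 = 74.12 + 1265.4 + 64.4 + 498.62 = 1902.54
ΣP(Period 0)Q(Period 1) = 0.92×109 + 2.83×342 + 0.20×322 + 4.54×107 = 100.28 + 967.86 + 64.4 + 485.78 = 1618.32
P = 1902.54 / 1618.32 × 100 = 117.5627
Fisher = √(L × P) = √(117.9159 × 117.5627) = 117.7391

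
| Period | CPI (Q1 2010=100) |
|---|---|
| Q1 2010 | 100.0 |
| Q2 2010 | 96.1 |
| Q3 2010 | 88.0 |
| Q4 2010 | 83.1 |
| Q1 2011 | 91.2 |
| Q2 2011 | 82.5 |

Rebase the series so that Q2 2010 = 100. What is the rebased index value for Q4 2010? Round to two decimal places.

86.47

Rebased(Q4 2010) = 83.1 / 96.1 × 100 = 86.4724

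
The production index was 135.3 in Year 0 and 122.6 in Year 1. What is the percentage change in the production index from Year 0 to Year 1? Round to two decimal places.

Change = (122.6 − 135.3) / 135.3 × 100
       = -12.7 / 135.3 × 100 = -9.3865%

-9.39%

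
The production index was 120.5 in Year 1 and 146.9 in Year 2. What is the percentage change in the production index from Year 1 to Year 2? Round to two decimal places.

21.91%

Change = (146.9 − 120.5) / 120.5 × 100
       = 26.4 / 120.5 × 100 = 21.9087%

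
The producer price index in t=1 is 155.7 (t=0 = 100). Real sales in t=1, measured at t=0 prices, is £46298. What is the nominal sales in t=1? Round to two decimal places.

Nominal = Real × (Index/100) = 46298 × (155.7/100)
        = 46298 × 1.557 = 72085.9860

72085.99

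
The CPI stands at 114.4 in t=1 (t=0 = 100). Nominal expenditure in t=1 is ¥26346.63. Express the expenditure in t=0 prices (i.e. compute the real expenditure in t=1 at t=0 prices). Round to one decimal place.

Real = Nominal ÷ (Index/100) = 26346.63 ÷ (114.4/100)
     = 26346.63 ÷ 1.144 = 23030.2710

23030.3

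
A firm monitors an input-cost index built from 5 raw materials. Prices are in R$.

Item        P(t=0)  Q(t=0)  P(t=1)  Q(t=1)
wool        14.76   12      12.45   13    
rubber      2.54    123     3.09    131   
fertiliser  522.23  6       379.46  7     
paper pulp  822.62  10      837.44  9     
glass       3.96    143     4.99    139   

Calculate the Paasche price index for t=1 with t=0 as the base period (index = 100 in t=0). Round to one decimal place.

94.4

Paasche price index uses current-period quantities as weights.
ΣP(t=1)·Q(t=1) = 12.45×13 + 3.09×131 + 379.46×7 + 837.44×9 + 4.99×139 = 161.85 + 404.79 + 2656.22 + 7536.96 + 693.61 = 11453.43
ΣP(t=0)·Q(t=1) = 14.76×13 + 2.54×131 + 522.23×7 + 822.62×9 + 3.96×139 = 191.88 + 332.74 + 3655.61 + 7403.58 + 550.44 = 12134.25
Index = 11453.43 / 12134.25 × 100 = 94.3893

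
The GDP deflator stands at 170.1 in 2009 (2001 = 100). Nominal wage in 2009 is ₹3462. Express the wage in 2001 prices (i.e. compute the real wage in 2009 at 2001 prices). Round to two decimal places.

Real = Nominal ÷ (Index/100) = 3462 ÷ (170.1/100)
     = 3462 ÷ 1.701 = 2035.2734

2035.27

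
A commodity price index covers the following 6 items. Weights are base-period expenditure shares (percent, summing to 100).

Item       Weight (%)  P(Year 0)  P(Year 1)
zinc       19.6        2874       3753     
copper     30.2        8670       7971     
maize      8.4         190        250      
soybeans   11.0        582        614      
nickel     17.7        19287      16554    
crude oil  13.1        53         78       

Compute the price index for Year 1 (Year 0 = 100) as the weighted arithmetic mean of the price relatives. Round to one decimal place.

110.5

zinc: 19.6 × (3753/2874) = 19.6 × 1.305846 = 25.5946
copper: 30.2 × (7971/8670) = 30.2 × 0.919377 = 27.7652
maize: 8.4 × (250/190) = 8.4 × 1.315789 = 11.0526
soybeans: 11.0 × (614/582) = 11.0 × 1.054983 = 11.6048
nickel: 17.7 × (16554/19287) = 17.7 × 0.858298 = 15.1919
crude oil: 13.1 × (78/53) = 13.1 × 1.471698 = 19.2792
Index = Σ wᵢ·(p₁ᵢ/p₀ᵢ) = 25.5946 + 27.7652 + 11.0526 + 11.6048 + 15.1919 + 19.2792 = 110.4883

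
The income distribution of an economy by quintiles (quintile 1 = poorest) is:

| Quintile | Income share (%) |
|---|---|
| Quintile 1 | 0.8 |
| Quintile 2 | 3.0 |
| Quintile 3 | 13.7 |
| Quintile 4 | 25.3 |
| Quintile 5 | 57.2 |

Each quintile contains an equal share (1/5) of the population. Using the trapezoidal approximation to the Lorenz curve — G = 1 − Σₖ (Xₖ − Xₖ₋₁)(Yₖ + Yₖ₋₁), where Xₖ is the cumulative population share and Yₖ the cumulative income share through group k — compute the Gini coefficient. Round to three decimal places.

0.540

Cumulative income shares Yₖ: 0.0080, 0.0380, 0.1750, 0.4280, 1.0000
Σ (Xₖ−Xₖ₋₁)(Yₖ+Yₖ₋₁) = (1/5)(0.0080+0.0000) + (1/5)(0.0380+0.0080) + (1/5)(0.1750+0.0380) + (1/5)(0.4280+0.1750) + (1/5)(1.0000+0.4280)
  = 0.0016 + 0.0092 + 0.0426 + 0.1206 + 0.2856 = 0.4596
G = 1 − 0.4596 = 0.5404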